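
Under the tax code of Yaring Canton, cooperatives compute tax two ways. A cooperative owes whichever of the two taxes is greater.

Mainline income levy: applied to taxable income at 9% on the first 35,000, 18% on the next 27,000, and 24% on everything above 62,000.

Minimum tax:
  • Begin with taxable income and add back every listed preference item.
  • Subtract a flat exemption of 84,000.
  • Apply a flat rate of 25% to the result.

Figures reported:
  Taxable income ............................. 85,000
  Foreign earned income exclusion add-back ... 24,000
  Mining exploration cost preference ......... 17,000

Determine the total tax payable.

13,530

Minimum tax:
  Adjusted income: 85,000 + 24,000 + 17,000 = 126,000
  Less exemption 84,000 → base 42,000
  42,000 × 25% = 10,500

Mainline income levy:
  35,000 × 9% = 3,150
  27,000 × 18% = 4,860
  23,000 × 24% = 5,520
  → 13,530

13,530 > 10,500, so the mainline income levy governs.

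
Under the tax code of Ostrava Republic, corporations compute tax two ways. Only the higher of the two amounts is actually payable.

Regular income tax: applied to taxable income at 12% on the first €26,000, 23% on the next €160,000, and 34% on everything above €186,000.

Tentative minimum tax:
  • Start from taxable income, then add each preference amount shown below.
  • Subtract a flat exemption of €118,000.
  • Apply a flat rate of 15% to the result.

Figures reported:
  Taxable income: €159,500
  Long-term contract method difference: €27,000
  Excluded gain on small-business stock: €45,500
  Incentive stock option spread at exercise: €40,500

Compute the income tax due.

€33,825

Tentative minimum tax:
  Adjusted income: €159,500 + €27,000 + €45,500 + €40,500 = €272,500
  Less exemption €118,000 → base €154,500
  €154,500 × 15% = €23,175

Regular income tax:
  €26,000 × 12% = €3,120
  €133,500 × 23% = €30,705
  → €33,825

€33,825 > €23,175, so the regular income tax governs.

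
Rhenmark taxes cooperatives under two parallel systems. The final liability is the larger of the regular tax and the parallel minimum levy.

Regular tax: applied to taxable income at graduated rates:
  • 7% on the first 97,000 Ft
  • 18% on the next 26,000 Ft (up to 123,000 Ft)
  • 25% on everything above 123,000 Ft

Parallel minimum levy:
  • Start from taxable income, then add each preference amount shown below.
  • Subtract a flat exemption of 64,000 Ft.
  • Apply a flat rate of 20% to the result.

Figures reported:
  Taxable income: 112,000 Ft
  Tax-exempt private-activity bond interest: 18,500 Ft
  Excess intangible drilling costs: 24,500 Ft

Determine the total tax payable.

Parallel minimum levy:
  Adjusted income: 112,000 Ft + 18,500 Ft + 24,500 Ft = 155,000 Ft
  Less exemption 64,000 Ft → base 91,000 Ft
  91,000 Ft × 20% = 18,200 Ft

Regular tax:
  97,000 Ft × 7% = 6,790 Ft
  15,000 Ft × 18% = 2,700 Ft
  → 9,490 Ft

18,200 Ft > 9,490 Ft, so the parallel minimum levy is the binding amount.

18,200 Ft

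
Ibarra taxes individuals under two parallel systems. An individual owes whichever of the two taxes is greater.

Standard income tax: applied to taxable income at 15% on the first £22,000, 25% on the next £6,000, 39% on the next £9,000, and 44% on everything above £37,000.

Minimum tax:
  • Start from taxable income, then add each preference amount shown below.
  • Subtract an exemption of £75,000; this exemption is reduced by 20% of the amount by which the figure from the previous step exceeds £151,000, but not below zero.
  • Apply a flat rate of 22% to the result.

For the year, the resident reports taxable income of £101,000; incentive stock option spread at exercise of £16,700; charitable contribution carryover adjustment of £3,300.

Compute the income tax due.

£36,470

Standard income tax:
  £22,000 × 15% = £3,300
  £6,000 × 25% = £1,500
  £9,000 × 39% = £3,510
  £64,000 × 44% = £28,160
  → £36,470

Minimum tax:
  Adjusted income: £101,000 + £16,700 + £3,300 = £121,000
  Exemption: £121,000 ≤ £151,000, so full £75,000 applies
  Base: £121,000 − £75,000 = £46,000
  £46,000 × 22% = £10,120

£36,470 > £10,120, so the standard income tax governs.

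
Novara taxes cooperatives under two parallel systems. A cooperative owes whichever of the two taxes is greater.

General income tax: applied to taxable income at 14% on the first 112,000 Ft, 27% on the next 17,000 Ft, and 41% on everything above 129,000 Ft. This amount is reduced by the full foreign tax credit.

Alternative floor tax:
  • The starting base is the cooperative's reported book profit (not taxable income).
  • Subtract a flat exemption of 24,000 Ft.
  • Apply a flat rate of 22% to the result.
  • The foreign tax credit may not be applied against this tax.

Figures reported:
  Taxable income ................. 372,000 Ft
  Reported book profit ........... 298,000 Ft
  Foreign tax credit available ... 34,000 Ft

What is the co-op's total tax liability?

General income tax:
  112,000 Ft × 14% = 15,680 Ft
  17,000 Ft × 27% = 4,590 Ft
  243,000 Ft × 41% = 99,630 Ft
  → 119,900 Ft
  Less foreign tax credit 34,000 Ft → 85,900 Ft

Alternative floor tax:
  Base (reported book profit): 298,000 Ft
  Less exemption 24,000 Ft → base 274,000 Ft
  274,000 Ft × 22% = 60,280 Ft

85,900 Ft > 60,280 Ft, so the general income tax governs.

85,900 Ft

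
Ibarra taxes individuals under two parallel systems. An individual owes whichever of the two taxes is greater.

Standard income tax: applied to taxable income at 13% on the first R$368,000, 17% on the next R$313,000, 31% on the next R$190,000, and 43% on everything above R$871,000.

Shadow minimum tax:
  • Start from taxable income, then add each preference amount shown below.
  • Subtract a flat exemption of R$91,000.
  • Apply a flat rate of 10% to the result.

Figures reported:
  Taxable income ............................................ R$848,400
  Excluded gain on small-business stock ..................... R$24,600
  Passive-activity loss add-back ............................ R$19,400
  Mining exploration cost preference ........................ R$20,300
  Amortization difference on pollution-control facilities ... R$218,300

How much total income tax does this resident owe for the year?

Shadow minimum tax:
  Adjusted income: R$848,400 + R$24,600 + R$19,400 + R$20,300 + R$218,300 = R$1,131,000
  Less exemption R$91,000 → base R$1,040,000
  R$1,040,000 × 10% = R$104,000

Standard income tax:
  R$368,000 × 13% = R$47,840
  R$313,000 × 17% = R$53,210
  R$167,400 × 31% = R$51,894
  → R$152,944

R$152,944 > R$104,000, so the standard income tax governs.

R$152,944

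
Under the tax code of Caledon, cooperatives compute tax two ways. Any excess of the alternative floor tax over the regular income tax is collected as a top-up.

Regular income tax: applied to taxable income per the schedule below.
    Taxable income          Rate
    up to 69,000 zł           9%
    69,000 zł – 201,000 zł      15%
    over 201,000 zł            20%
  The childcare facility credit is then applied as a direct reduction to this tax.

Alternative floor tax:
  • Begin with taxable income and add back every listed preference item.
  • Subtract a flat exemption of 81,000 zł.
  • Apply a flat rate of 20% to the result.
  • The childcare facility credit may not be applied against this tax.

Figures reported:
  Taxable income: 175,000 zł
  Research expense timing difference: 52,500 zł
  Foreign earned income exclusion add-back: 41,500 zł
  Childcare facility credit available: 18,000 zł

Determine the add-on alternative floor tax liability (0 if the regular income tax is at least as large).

33,490 zł

Regular income tax:
  69,000 zł × 9% = 6,210 zł
  106,000 zł × 15% = 15,900 zł
  → 22,110 zł
  Less childcare facility credit 18,000 zł → 4,110 zł

Alternative floor tax:
  Adjusted income: 175,000 zł + 52,500 zł + 41,500 zł = 269,000 zł
  Less exemption 81,000 zł → base 188,000 zł
  188,000 zł × 20% = 37,600 zł

Excess of alternative floor tax over regular income tax: 37,600 zł − 4,110 zł = 33,490 zł.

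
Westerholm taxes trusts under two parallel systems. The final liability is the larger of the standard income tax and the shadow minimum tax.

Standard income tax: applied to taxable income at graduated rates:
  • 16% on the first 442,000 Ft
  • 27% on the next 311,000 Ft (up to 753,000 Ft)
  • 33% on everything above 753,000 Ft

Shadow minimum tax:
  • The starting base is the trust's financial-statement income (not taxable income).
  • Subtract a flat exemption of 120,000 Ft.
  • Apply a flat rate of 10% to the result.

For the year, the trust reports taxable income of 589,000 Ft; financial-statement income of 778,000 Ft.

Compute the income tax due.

Standard income tax:
  442,000 Ft × 16% = 70,720 Ft
  147,000 Ft × 27% = 39,690 Ft
  → 110,410 Ft

Shadow minimum tax:
  Base (financial-statement income): 778,000 Ft
  Less exemption 120,000 Ft → base 658,000 Ft
  658,000 Ft × 10% = 65,800 Ft

110,410 Ft > 65,800 Ft, so the standard income tax governs.

110,410 Ft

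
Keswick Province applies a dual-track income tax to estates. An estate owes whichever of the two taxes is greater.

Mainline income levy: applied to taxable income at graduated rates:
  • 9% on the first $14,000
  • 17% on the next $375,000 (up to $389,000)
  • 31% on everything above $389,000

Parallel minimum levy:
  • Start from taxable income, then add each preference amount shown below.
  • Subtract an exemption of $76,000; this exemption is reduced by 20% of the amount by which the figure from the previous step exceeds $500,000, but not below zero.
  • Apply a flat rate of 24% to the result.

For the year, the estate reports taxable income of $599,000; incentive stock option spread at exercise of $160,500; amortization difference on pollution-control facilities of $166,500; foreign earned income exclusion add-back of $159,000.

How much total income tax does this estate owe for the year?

$260,400

Mainline income levy:
  $14,000 × 9% = $1,260
  $375,000 × 17% = $63,750
  $210,000 × 31% = $65,100
  → $130,110

Parallel minimum levy:
  Adjusted income: $599,000 + $160,500 + $166,500 + $159,000 = $1,085,000
  Exemption: 20% × ($1,085,000 − $500,000) = $117,000 ≥ $76,000, so the exemption is fully phased out
  Base: $1,085,000 − $0 = $1,085,000
  $1,085,000 × 24% = $260,400

$260,400 > $130,110, so the parallel minimum levy is the binding amount.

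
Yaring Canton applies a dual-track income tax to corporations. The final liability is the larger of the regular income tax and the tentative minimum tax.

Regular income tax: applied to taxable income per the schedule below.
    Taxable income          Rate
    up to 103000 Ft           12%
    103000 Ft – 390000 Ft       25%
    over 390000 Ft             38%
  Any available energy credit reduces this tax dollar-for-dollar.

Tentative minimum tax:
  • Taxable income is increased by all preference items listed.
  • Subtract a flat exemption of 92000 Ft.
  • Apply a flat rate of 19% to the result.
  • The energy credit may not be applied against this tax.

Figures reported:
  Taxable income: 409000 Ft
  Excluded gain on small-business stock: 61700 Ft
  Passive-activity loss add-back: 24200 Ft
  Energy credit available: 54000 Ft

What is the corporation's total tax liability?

76551 Ft

Tentative minimum tax:
  Adjusted income: 409000 Ft + 61700 Ft + 24200 Ft = 494900 Ft
  Less exemption 92000 Ft → base 402900 Ft
  402900 Ft × 19% = 76551 Ft

Regular income tax:
  103000 Ft × 12% = 12360 Ft
  287000 Ft × 25% = 71750 Ft
  19000 Ft × 38% = 7220 Ft
  → 91330 Ft
  Less energy credit 54000 Ft → 37330 Ft

76551 Ft > 37330 Ft, so the tentative minimum tax is the binding amount.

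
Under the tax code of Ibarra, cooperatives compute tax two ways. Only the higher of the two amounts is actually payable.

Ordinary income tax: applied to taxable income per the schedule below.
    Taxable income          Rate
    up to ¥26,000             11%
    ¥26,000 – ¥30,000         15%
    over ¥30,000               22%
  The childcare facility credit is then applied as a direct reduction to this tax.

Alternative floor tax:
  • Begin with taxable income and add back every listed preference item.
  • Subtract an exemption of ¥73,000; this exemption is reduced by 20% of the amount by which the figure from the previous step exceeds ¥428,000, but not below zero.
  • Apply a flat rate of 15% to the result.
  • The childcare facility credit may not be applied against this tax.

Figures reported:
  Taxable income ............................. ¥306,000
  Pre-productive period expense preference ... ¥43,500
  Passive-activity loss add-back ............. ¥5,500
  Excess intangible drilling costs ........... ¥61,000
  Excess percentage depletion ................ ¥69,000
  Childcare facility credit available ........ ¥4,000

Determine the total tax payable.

Alternative floor tax:
  Adjusted income: ¥306,000 + ¥43,500 + ¥5,500 + ¥61,000 + ¥69,000 = ¥485,000
  Exemption: ¥73,000 − 20% × (¥485,000 − ¥428,000) = ¥73,000 − ¥11,400 = ¥61,600
  Base: ¥485,000 − ¥61,600 = ¥423,400
  ¥423,400 × 15% = ¥63,510

Ordinary income tax:
  ¥26,000 × 11% = ¥2,860
  ¥4,000 × 15% = ¥600
  ¥276,000 × 22% = ¥60,720
  → ¥64,180
  Less childcare facility credit ¥4,000 → ¥60,180

¥63,510 > ¥60,180, so the alternative floor tax is the binding amount.

¥63,510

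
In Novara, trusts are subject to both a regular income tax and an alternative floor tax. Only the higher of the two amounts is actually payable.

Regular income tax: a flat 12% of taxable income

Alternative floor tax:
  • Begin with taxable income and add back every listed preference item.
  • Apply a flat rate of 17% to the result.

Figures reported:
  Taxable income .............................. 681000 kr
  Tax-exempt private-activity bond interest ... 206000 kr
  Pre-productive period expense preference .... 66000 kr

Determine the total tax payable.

162010 kr

Alternative floor tax:
  Adjusted income: 681000 kr + 206000 kr + 66000 kr = 953000 kr
  953000 kr × 17% = 162010 kr

Regular income tax:
  681000 kr × 12% = 81720 kr

162010 kr > 81720 kr, so the alternative floor tax is the binding amount.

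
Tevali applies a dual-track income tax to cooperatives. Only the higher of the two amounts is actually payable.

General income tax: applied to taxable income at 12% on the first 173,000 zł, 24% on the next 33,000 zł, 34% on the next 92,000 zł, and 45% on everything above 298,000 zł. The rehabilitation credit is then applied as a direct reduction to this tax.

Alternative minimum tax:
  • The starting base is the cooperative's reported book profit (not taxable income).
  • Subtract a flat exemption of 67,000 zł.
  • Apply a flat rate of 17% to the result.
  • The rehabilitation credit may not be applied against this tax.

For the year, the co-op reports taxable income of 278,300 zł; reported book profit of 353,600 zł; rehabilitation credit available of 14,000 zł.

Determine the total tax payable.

Alternative minimum tax:
  Base (reported book profit): 353,600 zł
  Less exemption 67,000 zł → base 286,600 zł
  286,600 zł × 17% = 48,722 zł

General income tax:
  173,000 zł × 12% = 20,760 zł
  33,000 zł × 24% = 7,920 zł
  72,300 zł × 34% = 24,582 zł
  → 53,262 zł
  Less rehabilitation credit 14,000 zł → 39,262 zł

48,722 zł > 39,262 zł, so the alternative minimum tax is the binding amount.

48,722 zł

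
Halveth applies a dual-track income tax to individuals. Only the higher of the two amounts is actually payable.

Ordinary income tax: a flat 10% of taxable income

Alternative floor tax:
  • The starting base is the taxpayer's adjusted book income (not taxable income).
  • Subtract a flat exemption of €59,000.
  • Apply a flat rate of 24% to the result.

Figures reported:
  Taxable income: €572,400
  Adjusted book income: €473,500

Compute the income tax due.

€99,480

Ordinary income tax:
  €572,400 × 10% = €57,240

Alternative floor tax:
  Base (adjusted book income): €473,500
  Less exemption €59,000 → base €414,500
  €414,500 × 24% = €99,480

€99,480 > €57,240, so the alternative floor tax is the binding amount.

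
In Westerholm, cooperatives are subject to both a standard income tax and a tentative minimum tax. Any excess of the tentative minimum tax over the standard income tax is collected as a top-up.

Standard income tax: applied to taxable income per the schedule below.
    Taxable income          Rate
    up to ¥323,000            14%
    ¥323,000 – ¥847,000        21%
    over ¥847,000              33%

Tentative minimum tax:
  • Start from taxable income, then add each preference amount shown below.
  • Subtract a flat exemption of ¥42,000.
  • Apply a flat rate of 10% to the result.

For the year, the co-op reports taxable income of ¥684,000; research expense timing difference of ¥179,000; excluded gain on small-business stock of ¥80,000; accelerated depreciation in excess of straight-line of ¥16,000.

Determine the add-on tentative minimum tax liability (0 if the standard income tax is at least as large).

¥0

Standard income tax:
  ¥323,000 × 14% = ¥45,220
  ¥361,000 × 21% = ¥75,810
  → ¥121,030

Tentative minimum tax:
  Adjusted income: ¥684,000 + ¥179,000 + ¥80,000 + ¥16,000 = ¥959,000
  Less exemption ¥42,000 → base ¥917,000
  ¥917,000 × 10% = ¥91,700

¥91,700 ≤ ¥121,030, so no add-on is due.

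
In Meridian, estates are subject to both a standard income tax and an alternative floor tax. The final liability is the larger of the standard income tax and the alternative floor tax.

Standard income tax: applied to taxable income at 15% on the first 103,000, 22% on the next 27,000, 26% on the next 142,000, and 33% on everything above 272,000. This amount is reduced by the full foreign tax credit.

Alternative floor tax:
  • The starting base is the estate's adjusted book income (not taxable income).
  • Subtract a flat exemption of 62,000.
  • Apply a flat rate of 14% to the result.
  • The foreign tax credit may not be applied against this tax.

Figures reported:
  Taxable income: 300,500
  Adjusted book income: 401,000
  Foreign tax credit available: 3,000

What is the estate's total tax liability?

Standard income tax:
  103,000 × 15% = 15,450
  27,000 × 22% = 5,940
  142,000 × 26% = 36,920
  28,500 × 33% = 9,405
  → 67,715
  Less foreign tax credit 3,000 → 64,715

Alternative floor tax:
  Base (adjusted book income): 401,000
  Less exemption 62,000 → base 339,000
  339,000 × 14% = 47,460

64,715 > 47,460, so the standard income tax governs.

64,715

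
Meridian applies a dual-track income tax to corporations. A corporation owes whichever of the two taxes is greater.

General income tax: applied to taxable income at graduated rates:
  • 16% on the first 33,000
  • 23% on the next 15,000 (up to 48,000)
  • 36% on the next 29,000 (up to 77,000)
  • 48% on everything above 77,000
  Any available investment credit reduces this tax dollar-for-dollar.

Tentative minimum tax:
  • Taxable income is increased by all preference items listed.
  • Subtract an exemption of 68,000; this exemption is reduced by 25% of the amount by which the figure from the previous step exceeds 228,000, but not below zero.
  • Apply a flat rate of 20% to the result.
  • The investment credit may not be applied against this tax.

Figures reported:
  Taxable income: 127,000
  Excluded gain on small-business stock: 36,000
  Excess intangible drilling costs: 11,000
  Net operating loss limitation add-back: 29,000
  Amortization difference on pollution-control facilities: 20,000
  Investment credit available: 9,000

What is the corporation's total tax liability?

Tentative minimum tax:
  Adjusted income: 127,000 + 36,000 + 11,000 + 29,000 + 20,000 = 223,000
  Exemption: 223,000 ≤ 228,000, so full 68,000 applies
  Base: 223,000 − 68,000 = 155,000
  155,000 × 20% = 31,000

General income tax:
  33,000 × 16% = 5,280
  15,000 × 23% = 3,450
  29,000 × 36% = 10,440
  50,000 × 48% = 24,000
  → 43,170
  Less investment credit 9,000 → 34,170

34,170 > 31,000, so the general income tax governs.

34,170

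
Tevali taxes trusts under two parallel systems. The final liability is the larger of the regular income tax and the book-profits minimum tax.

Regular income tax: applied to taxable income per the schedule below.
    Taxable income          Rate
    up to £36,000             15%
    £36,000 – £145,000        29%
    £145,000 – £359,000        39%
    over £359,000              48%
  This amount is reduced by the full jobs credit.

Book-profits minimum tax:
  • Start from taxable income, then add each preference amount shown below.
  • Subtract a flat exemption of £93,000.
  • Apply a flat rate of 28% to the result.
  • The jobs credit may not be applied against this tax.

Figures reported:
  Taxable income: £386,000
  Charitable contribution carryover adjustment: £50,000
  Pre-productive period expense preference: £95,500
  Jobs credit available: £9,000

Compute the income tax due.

Book-profits minimum tax:
  Adjusted income: £386,000 + £50,000 + £95,500 = £531,500
  Less exemption £93,000 → base £438,500
  £438,500 × 28% = £122,780

Regular income tax:
  £36,000 × 15% = £5,400
  £109,000 × 29% = £31,610
  £214,000 × 39% = £83,460
  £27,000 × 48% = £12,960
  → £133,430
  Less jobs credit £9,000 → £124,430

£124,430 > £122,780, so the regular income tax governs.

£124,430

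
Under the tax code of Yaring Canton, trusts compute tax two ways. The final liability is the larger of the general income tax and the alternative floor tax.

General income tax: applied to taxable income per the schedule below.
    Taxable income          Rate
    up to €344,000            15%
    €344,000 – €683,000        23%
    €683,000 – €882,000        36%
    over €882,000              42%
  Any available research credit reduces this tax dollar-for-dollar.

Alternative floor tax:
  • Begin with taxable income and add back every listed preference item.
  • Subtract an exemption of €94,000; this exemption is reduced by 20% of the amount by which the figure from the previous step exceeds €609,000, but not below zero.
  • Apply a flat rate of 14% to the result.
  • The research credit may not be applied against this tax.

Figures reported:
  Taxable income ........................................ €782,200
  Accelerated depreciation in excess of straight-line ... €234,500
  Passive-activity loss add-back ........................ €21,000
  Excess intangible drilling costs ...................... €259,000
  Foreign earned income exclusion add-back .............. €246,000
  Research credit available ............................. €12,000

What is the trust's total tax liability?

€215,978

Alternative floor tax:
  Adjusted income: €782,200 + €234,500 + €21,000 + €259,000 + €246,000 = €1,542,700
  Exemption: 20% × (€1,542,700 − €609,000) = €186,740 ≥ €94,000, so the exemption is fully phased out
  Base: €1,542,700 − €0 = €1,542,700
  €1,542,700 × 14% = €215,978

General income tax:
  €344,000 × 15% = €51,600
  €339,000 × 23% = €77,970
  €99,200 × 36% = €35,712
  → €165,282
  Less research credit €12,000 → €153,282

€215,978 > €153,282, so the alternative floor tax is the binding amount.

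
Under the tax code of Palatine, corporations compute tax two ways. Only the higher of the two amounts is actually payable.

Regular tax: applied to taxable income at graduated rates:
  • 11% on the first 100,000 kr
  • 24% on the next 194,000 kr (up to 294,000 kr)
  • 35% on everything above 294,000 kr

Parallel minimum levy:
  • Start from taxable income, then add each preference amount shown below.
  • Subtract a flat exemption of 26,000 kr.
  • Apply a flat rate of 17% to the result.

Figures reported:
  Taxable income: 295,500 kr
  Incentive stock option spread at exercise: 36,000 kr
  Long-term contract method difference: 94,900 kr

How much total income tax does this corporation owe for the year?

Regular tax:
  100,000 kr × 11% = 11,000 kr
  194,000 kr × 24% = 46,560 kr
  1,500 kr × 35% = 525 kr
  → 58,085 kr

Parallel minimum levy:
  Adjusted income: 295,500 kr + 36,000 kr + 94,900 kr = 426,400 kr
  Less exemption 26,000 kr → base 400,400 kr
  400,400 kr × 17% = 68,068 kr

68,068 kr > 58,085 kr, so the parallel minimum levy is the binding amount.

68,068 kr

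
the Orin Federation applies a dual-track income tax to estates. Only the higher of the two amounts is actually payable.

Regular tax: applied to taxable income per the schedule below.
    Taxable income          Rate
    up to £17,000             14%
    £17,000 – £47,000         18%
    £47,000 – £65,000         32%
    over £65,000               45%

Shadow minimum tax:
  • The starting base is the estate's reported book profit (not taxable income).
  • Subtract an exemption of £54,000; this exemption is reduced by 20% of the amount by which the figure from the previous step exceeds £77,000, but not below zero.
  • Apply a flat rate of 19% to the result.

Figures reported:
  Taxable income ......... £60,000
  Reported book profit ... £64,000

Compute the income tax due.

Regular tax:
  £17,000 × 14% = £2,380
  £30,000 × 18% = £5,400
  £13,000 × 32% = £4,160
  → £11,940

Shadow minimum tax:
  Base (reported book profit): £64,000
  Exemption: £64,000 ≤ £77,000, so full £54,000 applies
  Base: £64,000 − £54,000 = £10,000
  £10,000 × 19% = £1,900

£11,940 > £1,900, so the regular tax governs.

£11,940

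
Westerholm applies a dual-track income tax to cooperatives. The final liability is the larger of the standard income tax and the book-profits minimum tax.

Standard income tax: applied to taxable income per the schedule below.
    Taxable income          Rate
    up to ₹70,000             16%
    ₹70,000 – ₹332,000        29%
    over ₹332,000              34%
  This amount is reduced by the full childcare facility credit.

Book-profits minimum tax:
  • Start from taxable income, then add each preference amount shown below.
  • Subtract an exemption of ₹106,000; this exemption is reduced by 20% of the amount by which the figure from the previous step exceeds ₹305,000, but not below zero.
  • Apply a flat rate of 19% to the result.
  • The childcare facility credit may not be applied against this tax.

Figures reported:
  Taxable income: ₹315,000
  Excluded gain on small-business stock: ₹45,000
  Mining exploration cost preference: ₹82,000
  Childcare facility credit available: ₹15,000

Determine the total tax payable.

₹69,046

Standard income tax:
  ₹70,000 × 16% = ₹11,200
  ₹245,000 × 29% = ₹71,050
  → ₹82,250
  Less childcare facility credit ₹15,000 → ₹67,250

Book-profits minimum tax:
  Adjusted income: ₹315,000 + ₹45,000 + ₹82,000 = ₹442,000
  Exemption: ₹106,000 − 20% × (₹442,000 − ₹305,000) = ₹106,000 − ₹27,400 = ₹78,600
  Base: ₹442,000 − ₹78,600 = ₹363,400
  ₹363,400 × 19% = ₹69,046

₹69,046 > ₹67,250, so the book-profits minimum tax is the binding amount.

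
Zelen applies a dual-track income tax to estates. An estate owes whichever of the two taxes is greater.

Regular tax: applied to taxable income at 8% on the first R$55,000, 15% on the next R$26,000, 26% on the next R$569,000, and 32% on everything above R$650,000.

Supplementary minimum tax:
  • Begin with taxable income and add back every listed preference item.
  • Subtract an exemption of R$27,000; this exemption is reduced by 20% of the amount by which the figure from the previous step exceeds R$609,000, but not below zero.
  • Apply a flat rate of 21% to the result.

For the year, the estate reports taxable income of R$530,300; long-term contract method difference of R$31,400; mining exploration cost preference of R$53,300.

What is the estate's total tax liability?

R$125,118

Regular tax:
  R$55,000 × 8% = R$4,400
  R$26,000 × 15% = R$3,900
  R$449,300 × 26% = R$116,818
  → R$125,118

Supplementary minimum tax:
  Adjusted income: R$530,300 + R$31,400 + R$53,300 = R$615,000
  Exemption: R$27,000 − 20% × (R$615,000 − R$609,000) = R$27,000 − R$1,200 = R$25,800
  Base: R$615,000 − R$25,800 = R$589,200
  R$589,200 × 21% = R$123,732

R$125,118 > R$123,732, so the regular tax governs.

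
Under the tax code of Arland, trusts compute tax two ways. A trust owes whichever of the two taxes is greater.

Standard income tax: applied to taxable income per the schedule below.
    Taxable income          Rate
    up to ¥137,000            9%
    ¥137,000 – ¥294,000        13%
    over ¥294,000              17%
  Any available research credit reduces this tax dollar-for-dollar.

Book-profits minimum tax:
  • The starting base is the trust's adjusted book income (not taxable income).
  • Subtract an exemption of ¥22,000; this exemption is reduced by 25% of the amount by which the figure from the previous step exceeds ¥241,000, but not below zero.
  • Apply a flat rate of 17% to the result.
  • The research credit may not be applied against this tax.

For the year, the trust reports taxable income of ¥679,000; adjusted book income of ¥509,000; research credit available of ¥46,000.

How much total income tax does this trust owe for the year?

¥86,530

Book-profits minimum tax:
  Base (adjusted book income): ¥509,000
  Exemption: 25% × (¥509,000 − ¥241,000) = ¥67,000 ≥ ¥22,000, so the exemption is fully phased out
  Base: ¥509,000 − ¥0 = ¥509,000
  ¥509,000 × 17% = ¥86,530

Standard income tax:
  ¥137,000 × 9% = ¥12,330
  ¥157,000 × 13% = ¥20,410
  ¥385,000 × 17% = ¥65,450
  → ¥98,190
  Less research credit ¥46,000 → ¥52,190

¥86,530 > ¥52,190, so the book-profits minimum tax is the binding amount.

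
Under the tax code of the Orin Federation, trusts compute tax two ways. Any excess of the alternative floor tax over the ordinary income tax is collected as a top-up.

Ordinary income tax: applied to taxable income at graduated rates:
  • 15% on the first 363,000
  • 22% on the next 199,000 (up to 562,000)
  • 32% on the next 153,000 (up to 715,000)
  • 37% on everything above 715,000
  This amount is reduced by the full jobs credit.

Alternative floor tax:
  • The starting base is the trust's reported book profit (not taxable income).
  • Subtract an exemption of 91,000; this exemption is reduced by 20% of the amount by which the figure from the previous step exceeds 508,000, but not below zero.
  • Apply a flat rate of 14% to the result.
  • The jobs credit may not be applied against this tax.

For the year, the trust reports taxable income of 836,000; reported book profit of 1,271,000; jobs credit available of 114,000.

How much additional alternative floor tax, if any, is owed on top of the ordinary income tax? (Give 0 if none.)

99,980

Ordinary income tax:
  363,000 × 15% = 54,450
  199,000 × 22% = 43,780
  153,000 × 32% = 48,960
  121,000 × 37% = 44,770
  → 191,960
  Less jobs credit 114,000 → 77,960

Alternative floor tax:
  Base (reported book profit): 1,271,000
  Exemption: 20% × (1,271,000 − 508,000) = 152,600 ≥ 91,000, so the exemption is fully phased out
  Base: 1,271,000 − 0 = 1,271,000
  1,271,000 × 14% = 177,940

Excess of alternative floor tax over ordinary income tax: 177,940 − 77,960 = 99,980.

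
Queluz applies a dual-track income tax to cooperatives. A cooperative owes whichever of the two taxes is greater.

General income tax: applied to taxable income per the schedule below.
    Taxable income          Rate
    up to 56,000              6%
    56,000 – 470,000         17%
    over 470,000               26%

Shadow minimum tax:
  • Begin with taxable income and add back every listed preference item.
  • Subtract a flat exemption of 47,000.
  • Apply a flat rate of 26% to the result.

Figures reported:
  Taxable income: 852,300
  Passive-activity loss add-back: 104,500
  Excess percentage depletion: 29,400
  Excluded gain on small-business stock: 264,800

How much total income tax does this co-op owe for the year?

General income tax:
  56,000 × 6% = 3,360
  414,000 × 17% = 70,380
  382,300 × 26% = 99,398
  → 173,138

Shadow minimum tax:
  Adjusted income: 852,300 + 104,500 + 29,400 + 264,800 = 1,251,000
  Less exemption 47,000 → base 1,204,000
  1,204,000 × 26% = 313,040

313,040 > 173,138, so the shadow minimum tax is the binding amount.

313,040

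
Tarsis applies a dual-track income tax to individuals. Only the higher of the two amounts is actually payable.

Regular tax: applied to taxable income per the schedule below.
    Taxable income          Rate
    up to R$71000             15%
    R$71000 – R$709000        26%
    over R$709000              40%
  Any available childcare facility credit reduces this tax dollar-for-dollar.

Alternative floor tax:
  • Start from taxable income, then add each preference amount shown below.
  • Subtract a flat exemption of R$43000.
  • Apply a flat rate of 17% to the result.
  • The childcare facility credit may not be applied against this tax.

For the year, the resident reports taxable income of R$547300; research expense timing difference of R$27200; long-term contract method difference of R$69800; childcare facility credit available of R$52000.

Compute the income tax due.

Alternative floor tax:
  Adjusted income: R$547300 + R$27200 + R$69800 = R$644300
  Less exemption R$43000 → base R$601300
  R$601300 × 17% = R$102221

Regular tax:
  R$71000 × 15% = R$10650
  R$476300 × 26% = R$123838
  → R$134488
  Less childcare facility credit R$52000 → R$82488

R$102221 > R$82488, so the alternative floor tax is the binding amount.

R$102221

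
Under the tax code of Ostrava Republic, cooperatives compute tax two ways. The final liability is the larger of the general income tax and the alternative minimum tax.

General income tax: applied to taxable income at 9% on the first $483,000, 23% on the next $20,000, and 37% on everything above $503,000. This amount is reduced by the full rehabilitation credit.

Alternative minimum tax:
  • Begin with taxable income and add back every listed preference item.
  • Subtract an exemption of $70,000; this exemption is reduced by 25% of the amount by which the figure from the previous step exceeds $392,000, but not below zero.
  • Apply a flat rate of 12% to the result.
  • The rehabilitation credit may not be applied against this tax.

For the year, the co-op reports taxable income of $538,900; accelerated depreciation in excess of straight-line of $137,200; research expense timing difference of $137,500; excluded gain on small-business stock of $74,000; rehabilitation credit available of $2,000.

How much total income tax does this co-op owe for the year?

$106,512

Alternative minimum tax:
  Adjusted income: $538,900 + $137,200 + $137,500 + $74,000 = $887,600
  Exemption: 25% × ($887,600 − $392,000) = $123,900 ≥ $70,000, so the exemption is fully phased out
  Base: $887,600 − $0 = $887,600
  $887,600 × 12% = $106,512

General income tax:
  $483,000 × 9% = $43,470
  $20,000 × 23% = $4,600
  $35,900 × 37% = $13,283
  → $61,353
  Less rehabilitation credit $2,000 → $59,353

$106,512 > $59,353, so the alternative minimum tax is the binding amount.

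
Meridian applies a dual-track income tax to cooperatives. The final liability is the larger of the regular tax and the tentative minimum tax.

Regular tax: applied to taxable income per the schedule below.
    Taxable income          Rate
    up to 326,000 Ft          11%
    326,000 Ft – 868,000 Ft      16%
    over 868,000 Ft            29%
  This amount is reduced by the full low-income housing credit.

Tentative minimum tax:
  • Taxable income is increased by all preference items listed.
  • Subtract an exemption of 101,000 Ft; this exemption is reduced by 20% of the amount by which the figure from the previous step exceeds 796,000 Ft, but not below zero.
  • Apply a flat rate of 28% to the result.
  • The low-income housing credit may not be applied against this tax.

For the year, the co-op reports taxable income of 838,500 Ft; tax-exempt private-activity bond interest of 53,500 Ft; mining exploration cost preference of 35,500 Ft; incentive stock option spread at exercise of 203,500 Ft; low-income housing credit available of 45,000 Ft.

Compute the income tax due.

Tentative minimum tax:
  Adjusted income: 838,500 Ft + 53,500 Ft + 35,500 Ft + 203,500 Ft = 1,131,000 Ft
  Exemption: 101,000 Ft − 20% × (1,131,000 Ft − 796,000 Ft) = 101,000 Ft − 67,000 Ft = 34,000 Ft
  Base: 1,131,000 Ft − 34,000 Ft = 1,097,000 Ft
  1,097,000 Ft × 28% = 307,160 Ft

Regular tax:
  326,000 Ft × 11% = 35,860 Ft
  512,500 Ft × 16% = 82,000 Ft
  → 117,860 Ft
  Less low-income housing credit 45,000 Ft → 72,860 Ft

307,160 Ft > 72,860 Ft, so the tentative minimum tax is the binding amount.

307,160 Ft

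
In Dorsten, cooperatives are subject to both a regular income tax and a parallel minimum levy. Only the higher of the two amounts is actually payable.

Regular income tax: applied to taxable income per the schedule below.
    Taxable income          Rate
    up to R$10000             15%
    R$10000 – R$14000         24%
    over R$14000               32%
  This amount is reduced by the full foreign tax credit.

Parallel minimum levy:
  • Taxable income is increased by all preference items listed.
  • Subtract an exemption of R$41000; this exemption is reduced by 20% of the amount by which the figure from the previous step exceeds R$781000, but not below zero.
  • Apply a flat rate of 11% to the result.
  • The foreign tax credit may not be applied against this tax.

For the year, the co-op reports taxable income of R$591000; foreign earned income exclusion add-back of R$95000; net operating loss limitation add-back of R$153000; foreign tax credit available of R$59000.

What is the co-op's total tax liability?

Regular income tax:
  R$10000 × 15% = R$1500
  R$4000 × 24% = R$960
  R$577000 × 32% = R$184640
  → R$187100
  Less foreign tax credit R$59000 → R$128100

Parallel minimum levy:
  Adjusted income: R$591000 + R$95000 + R$153000 = R$839000
  Exemption: R$41000 − 20% × (R$839000 − R$781000) = R$41000 − R$11600 = R$29400
  Base: R$839000 − R$29400 = R$809600
  R$809600 × 11% = R$89056

R$128100 > R$89056, so the regular income tax governs.

R$128100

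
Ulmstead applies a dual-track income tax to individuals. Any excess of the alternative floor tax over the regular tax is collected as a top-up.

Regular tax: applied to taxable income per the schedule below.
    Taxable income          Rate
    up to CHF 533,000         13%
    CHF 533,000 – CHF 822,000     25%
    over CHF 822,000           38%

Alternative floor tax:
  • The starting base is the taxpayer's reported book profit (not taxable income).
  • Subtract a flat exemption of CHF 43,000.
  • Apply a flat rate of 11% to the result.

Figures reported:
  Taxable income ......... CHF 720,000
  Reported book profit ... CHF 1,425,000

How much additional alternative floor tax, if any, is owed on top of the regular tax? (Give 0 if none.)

CHF 35,980

Regular tax:
  CHF 533,000 × 13% = CHF 69,290
  CHF 187,000 × 25% = CHF 46,750
  → CHF 116,040

Alternative floor tax:
  Base (reported book profit): CHF 1,425,000
  Less exemption CHF 43,000 → base CHF 1,382,000
  CHF 1,382,000 × 11% = CHF 152,020

Excess of alternative floor tax over regular tax: CHF 152,020 − CHF 116,040 = CHF 35,980.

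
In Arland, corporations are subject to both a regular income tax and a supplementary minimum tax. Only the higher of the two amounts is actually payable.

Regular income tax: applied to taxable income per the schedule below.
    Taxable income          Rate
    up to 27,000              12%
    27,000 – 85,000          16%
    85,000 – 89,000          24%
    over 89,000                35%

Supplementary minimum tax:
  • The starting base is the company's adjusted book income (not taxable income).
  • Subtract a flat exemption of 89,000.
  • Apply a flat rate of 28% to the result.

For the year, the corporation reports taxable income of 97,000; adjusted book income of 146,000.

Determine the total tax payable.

16,280

Regular income tax:
  27,000 × 12% = 3,240
  58,000 × 16% = 9,280
  4,000 × 24% = 960
  8,000 × 35% = 2,800
  → 16,280

Supplementary minimum tax:
  Base (adjusted book income): 146,000
  Less exemption 89,000 → base 57,000
  57,000 × 28% = 15,960

16,280 > 15,960, so the regular income tax governs.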